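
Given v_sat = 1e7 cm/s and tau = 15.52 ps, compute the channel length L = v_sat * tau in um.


Step 1: tau in seconds = 15.52 ps * 1e-12 = 1.5520e-11 s
Step 2: L = v_sat * tau = 1e7 * 1.5520e-11 = 1.5520e-04 cm
Step 3: L in um = 1.5520e-04 * 1e4 = 1.552 um

1.552


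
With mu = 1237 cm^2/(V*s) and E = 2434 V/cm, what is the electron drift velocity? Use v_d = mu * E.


Step 1: v_d = mu * E
Step 2: v_d = 1237 * 2434 = 3010858
Step 3: v_d = 3.01e+06 cm/s

3.01e+06


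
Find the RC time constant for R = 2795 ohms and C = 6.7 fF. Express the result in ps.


Step 1: tau = R * C
Step 2: tau = 2795 * 6.7 fF = 2795 * 6.7e-15 F
Step 3: tau = 1.87265e-11 s = 18.7265 ps

18.7265


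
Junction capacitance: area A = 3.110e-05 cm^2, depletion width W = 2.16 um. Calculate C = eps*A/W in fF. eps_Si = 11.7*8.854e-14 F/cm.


Step 1: eps_Si = 11.7 * 8.854e-14 = 1.035918e-12 F/cm
Step 2: W in cm = 2.16 * 1e-4 = 2.16e-04 cm
Step 3: C = 1.035918e-12 * 3.110e-05 / 2.16e-04 = 1.491530e-13 F
Step 4: C = 149.15 fF

149.15


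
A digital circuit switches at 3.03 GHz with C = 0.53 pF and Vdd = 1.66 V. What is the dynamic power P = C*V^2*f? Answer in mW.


Step 1: V^2 = 1.66^2 = 2.7556 V^2
Step 2: P = C*V^2*f = 0.53e-12 F * 2.7556 * 3.03e9 Hz
Step 3: P = 4.42521804e-03 W
Step 4: P = 4.425 mW

4.425


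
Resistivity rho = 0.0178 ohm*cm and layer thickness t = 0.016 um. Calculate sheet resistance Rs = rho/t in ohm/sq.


Step 1: Convert thickness to cm: t = 0.016 um = 1.6000e-06 cm
Step 2: Rs = rho / t = 0.0178 / 1.6000e-06
Step 3: Rs = 11125.0 ohm/sq

11125.0


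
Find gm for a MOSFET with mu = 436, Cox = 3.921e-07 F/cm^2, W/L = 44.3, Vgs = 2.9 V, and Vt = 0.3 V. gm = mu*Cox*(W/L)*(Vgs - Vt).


Step 1: Vov = Vgs - Vt = 2.9 - 0.3 = 2.6 V
Step 2: gm = mu * Cox * (W/L) * Vov
Step 3: gm = 436 * 3.921e-07 * 44.3 * 2.6 = 1.97e-02 S

1.97e-02


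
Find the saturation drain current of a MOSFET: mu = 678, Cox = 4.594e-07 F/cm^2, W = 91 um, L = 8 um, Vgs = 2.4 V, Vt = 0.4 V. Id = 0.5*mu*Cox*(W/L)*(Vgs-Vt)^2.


Step 1: Overdrive voltage Vov = Vgs - Vt = 2.4 - 0.4 = 2.0 V
Step 2: W/L = 91/8 = 11.375
Step 3: Id = 0.5 * 678 * 4.594e-07 * 11.375 * 2.0^2
Step 4: Id = 7.09e-03 A

7.09e-03


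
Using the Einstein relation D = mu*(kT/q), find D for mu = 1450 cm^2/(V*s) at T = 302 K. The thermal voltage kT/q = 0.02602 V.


Step 1: D = mu * (kT/q)
Step 2: D = 1450 * 0.02602
Step 3: D = 37.73 cm^2/s

37.73


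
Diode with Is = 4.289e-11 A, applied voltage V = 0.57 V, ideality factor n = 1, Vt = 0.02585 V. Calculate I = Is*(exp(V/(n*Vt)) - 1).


Step 1: V/(n*Vt) = 0.57/(1*0.02585) = 22.0503
Step 2: exp(22.0503) = 3.7698e+09
Step 3: I = 4.289e-11 * (3.7698e+09 - 1) = 1.62e-01 A

1.62e-01


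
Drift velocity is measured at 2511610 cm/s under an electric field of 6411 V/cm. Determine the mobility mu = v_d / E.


Step 1: mu = v_d / E
Step 2: mu = 2511610 / 6411
Step 3: mu = 391.77 cm^2/(V*s)

391.77


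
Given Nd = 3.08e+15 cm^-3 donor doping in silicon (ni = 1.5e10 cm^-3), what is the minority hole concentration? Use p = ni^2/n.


Step 1: Since Nd >> ni, n ≈ Nd = 3.08e+15 cm^-3
Step 2: p = ni^2 / n = (1.5e10)^2 / 3.08e+15
Step 3: p = 2.25e20 / 3.08e+15 = 7.31e+04 cm^-3

7.31e+04


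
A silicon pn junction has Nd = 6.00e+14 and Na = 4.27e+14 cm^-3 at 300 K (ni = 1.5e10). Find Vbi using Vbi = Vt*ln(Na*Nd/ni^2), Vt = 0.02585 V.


Step 1: Compute Na*Nd/ni^2 = 4.27e+14 * 6.00e+14 / (1.5e10)^2 = 1.1387e+09
Step 2: ln(1.1387e+09) = 20.8532
Step 3: Vbi = 0.02585 * 20.8532 = 0.539 V

0.539


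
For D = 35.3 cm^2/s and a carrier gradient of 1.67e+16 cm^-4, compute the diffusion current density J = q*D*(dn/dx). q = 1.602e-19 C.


Step 1: J = q * D * (dn/dx)
Step 2: J = 1.602e-19 * 35.3 * 1.67e+16
Step 3: J = 9.44e-02 A/cm^2

9.44e-02


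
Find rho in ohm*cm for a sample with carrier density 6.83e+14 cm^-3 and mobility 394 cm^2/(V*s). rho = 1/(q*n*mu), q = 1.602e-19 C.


Step 1: sigma = q * n * mu = 1.602e-19 * 6.83e+14 * 394 = 4.31101e-02 S/cm
Step 2: rho = 1 / sigma = 1 / 4.31101e-02 = 23.2 ohm*cm

23.2


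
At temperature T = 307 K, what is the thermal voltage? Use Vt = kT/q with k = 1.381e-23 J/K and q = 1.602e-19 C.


Step 1: kT = 1.381e-23 * 307 = 4.23967e-21 J
Step 2: Vt = kT/q = 4.23967e-21 / 1.602e-19
Step 3: Vt = 0.02646 V

0.02646


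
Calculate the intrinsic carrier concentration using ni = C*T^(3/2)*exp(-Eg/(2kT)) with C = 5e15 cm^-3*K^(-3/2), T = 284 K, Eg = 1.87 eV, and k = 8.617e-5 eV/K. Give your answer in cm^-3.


Step 1: Compute kT = 8.617e-5 * 284 = 0.02447228 eV
Step 2: Exponent = -Eg/(2kT) = -1.87/(2*0.02447228) = -38.20649
Step 3: T^(3/2) = 284^1.5 = 4786.05
Step 4: ni = 5e15 * 4786.05 * exp(-38.20649) = 6.11e+02 cm^-3

6.11e+02


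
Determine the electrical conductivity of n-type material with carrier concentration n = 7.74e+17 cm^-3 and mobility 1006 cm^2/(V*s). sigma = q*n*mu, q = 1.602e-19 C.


Step 1: sigma = q * n * mu
Step 2: sigma = 1.602e-19 * 7.74e+17 * 1006
Step 3: sigma = 1.247e+02 S/cm

1.247e+02


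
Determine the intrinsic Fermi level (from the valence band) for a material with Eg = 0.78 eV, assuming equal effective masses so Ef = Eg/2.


Step 1: For an intrinsic semiconductor, the Fermi level sits at midgap.
Step 2: Ef = Eg / 2 = 0.78 / 2 = 0.39 eV

0.39


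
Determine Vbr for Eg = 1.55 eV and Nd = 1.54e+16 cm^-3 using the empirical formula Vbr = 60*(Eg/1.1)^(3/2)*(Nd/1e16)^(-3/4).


Step 1: Eg/1.1 = 1.55/1.1 = 1.409091
Step 2: (Eg/1.1)^1.5 = 1.409091^1.5 = 1.672663
Step 3: (Nd/1e16)^(-0.75) = (1.54)^(-0.75) = 0.723368
Step 4: Vbr = 60 * 1.672663 * 0.723368 = 72.6 V

72.6


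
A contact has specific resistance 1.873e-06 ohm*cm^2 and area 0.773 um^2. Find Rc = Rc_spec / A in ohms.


Step 1: Convert area to cm^2: 0.773 um^2 = 7.7300e-09 cm^2
Step 2: Rc = Rc_spec / A = 1.873e-06 / 7.7300e-09
Step 3: Rc = 2.42e+02 ohms

2.42e+02


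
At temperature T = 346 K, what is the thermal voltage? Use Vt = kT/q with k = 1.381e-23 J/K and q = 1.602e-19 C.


Step 1: kT = 1.381e-23 * 346 = 4.77826e-21 J
Step 2: Vt = kT/q = 4.77826e-21 / 1.602e-19
Step 3: Vt = 0.02983 V

0.02983


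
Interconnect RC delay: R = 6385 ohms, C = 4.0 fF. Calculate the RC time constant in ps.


Step 1: tau = R * C
Step 2: tau = 6385 * 4.0 fF = 6385 * 4.0e-15 F
Step 3: tau = 2.554e-11 s = 25.54 ps

25.54


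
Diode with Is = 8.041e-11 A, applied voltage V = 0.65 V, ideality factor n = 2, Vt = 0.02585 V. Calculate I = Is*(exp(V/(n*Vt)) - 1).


Step 1: V/(n*Vt) = 0.65/(2*0.02585) = 12.5725
Step 2: exp(12.5725) = 2.8851e+05
Step 3: I = 8.041e-11 * (2.8851e+05 - 1) = 2.32e-05 A

2.32e-05


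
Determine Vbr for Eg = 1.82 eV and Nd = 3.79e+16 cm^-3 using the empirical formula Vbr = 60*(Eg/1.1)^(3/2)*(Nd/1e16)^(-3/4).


Step 1: Eg/1.1 = 1.82/1.1 = 1.654545
Step 2: (Eg/1.1)^1.5 = 1.654545^1.5 = 2.128227
Step 3: (Nd/1e16)^(-0.75) = (3.79)^(-0.75) = 0.368146
Step 4: Vbr = 60 * 2.128227 * 0.368146 = 47.0 V

47.0


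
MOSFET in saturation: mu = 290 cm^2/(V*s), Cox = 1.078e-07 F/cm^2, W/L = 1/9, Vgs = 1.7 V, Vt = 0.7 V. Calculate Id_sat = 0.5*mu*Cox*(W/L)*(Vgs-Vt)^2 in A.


Step 1: Overdrive voltage Vov = Vgs - Vt = 1.7 - 0.7 = 1.0 V
Step 2: W/L = 1/9 = 0.111111
Step 3: Id = 0.5 * 290 * 1.078e-07 * 0.111111 * 1.0^2
Step 4: Id = 1.74e-06 A

1.74e-06


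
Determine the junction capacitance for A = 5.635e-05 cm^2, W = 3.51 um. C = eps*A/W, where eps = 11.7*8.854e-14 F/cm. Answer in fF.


Step 1: eps_Si = 11.7 * 8.854e-14 = 1.035918e-12 F/cm
Step 2: W in cm = 3.51 * 1e-4 = 3.51e-04 cm
Step 3: C = 1.035918e-12 * 5.635e-05 / 3.51e-04 = 1.663076e-13 F
Step 4: C = 166.31 fF

166.31


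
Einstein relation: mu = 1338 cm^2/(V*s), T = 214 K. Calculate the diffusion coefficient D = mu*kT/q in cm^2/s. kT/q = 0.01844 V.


Step 1: D = mu * (kT/q)
Step 2: D = 1338 * 0.01844
Step 3: D = 24.67 cm^2/s

24.67


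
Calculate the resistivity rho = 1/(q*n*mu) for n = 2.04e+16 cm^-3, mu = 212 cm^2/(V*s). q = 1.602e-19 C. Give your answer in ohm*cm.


Step 1: sigma = q * n * mu = 1.602e-19 * 2.04e+16 * 212 = 6.92833e-01 S/cm
Step 2: rho = 1 / sigma = 1 / 6.92833e-01 = 1.443 ohm*cm

1.443


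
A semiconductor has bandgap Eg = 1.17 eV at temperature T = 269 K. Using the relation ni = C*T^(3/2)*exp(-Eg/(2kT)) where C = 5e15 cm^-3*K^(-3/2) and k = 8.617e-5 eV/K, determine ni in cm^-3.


Step 1: Compute kT = 8.617e-5 * 269 = 0.02317973 eV
Step 2: Exponent = -Eg/(2kT) = -1.17/(2*0.02317973) = -25.23757
Step 3: T^(3/2) = 269^1.5 = 4411.93
Step 4: ni = 5e15 * 4411.93 * exp(-25.23757) = 2.42e+08 cm^-3

2.42e+08


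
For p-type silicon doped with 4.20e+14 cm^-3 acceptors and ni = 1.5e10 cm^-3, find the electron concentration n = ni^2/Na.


Step 1: Majority hole concentration p ≈ Na = 4.20e+14 cm^-3
Step 2: n = ni^2 / Na = (1.5e10)^2 / 4.20e+14
Step 3: n = 5.36e+05 cm^-3

5.36e+05


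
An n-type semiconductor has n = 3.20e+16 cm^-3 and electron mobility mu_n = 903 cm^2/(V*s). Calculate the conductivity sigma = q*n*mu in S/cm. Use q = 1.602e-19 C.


Step 1: sigma = q * n * mu
Step 2: sigma = 1.602e-19 * 3.20e+16 * 903
Step 3: sigma = 4.629e+00 S/cm

4.629e+00


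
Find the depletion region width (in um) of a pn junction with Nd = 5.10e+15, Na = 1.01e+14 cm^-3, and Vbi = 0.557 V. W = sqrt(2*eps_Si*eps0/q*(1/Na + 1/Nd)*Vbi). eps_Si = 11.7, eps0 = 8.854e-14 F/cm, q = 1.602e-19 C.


Step 1: 1/Na + 1/Nd = 1/1.01e+14 + 1/5.10e+15 = 1.00971e-14
Step 2: 2*eps*eps0/q = 2*11.7*8.854e-14/1.602e-19 = 1.293281e+07
Step 3: W^2 = 1.293281e+07 * 1.00971e-14 * 0.557 = 7.27352e-08
Step 4: W = sqrt(7.27352e-08) = 2.697e-04 cm = 2.697 um

2.697


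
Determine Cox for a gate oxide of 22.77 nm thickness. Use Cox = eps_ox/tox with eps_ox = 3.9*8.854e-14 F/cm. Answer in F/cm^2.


Step 1: eps_ox = 3.9 * 8.854e-14 = 3.45306e-13 F/cm
Step 2: tox in cm = 22.77 nm * 1e-7 = 2.2770e-06 cm
Step 3: Cox = 3.45306e-13 / 2.2770e-06 = 1.52e-07 F/cm^2

1.52e-07


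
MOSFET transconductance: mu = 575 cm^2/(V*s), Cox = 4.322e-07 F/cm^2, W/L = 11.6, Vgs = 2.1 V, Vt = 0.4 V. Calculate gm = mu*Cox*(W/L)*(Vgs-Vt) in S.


Step 1: Vov = Vgs - Vt = 2.1 - 0.4 = 1.7 V
Step 2: gm = mu * Cox * (W/L) * Vov
Step 3: gm = 575 * 4.322e-07 * 11.6 * 1.7 = 4.90e-03 S

4.90e-03


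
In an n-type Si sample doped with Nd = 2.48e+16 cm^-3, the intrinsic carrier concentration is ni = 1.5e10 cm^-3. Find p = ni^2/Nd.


Step 1: Since Nd >> ni, n ≈ Nd = 2.48e+16 cm^-3
Step 2: p = ni^2 / n = (1.5e10)^2 / 2.48e+16
Step 3: p = 2.25e20 / 2.48e+16 = 9.07e+03 cm^-3

9.07e+03


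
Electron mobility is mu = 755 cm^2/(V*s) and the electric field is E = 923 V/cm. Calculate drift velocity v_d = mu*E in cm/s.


Step 1: v_d = mu * E
Step 2: v_d = 755 * 923 = 696865
Step 3: v_d = 6.97e+05 cm/s

6.97e+05


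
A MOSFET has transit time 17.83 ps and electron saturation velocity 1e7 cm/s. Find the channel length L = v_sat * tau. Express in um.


Step 1: tau in seconds = 17.83 ps * 1e-12 = 1.7830e-11 s
Step 2: L = v_sat * tau = 1e7 * 1.7830e-11 = 1.7830e-04 cm
Step 3: L in um = 1.7830e-04 * 1e4 = 1.783 um

1.783


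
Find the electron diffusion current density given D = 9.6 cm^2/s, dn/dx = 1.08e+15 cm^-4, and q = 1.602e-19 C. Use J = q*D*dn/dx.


Step 1: J = q * D * (dn/dx)
Step 2: J = 1.602e-19 * 9.6 * 1.08e+15
Step 3: J = 1.66e-03 A/cm^2

1.66e-03


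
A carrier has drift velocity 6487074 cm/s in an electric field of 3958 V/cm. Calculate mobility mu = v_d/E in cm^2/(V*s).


Step 1: mu = v_d / E
Step 2: mu = 6487074 / 3958
Step 3: mu = 1638.98 cm^2/(V*s)

1638.98


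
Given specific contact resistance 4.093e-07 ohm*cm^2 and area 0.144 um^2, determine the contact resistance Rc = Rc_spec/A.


Step 1: Convert area to cm^2: 0.144 um^2 = 1.4400e-09 cm^2
Step 2: Rc = Rc_spec / A = 4.093e-07 / 1.4400e-09
Step 3: Rc = 2.84e+02 ohms

2.84e+02


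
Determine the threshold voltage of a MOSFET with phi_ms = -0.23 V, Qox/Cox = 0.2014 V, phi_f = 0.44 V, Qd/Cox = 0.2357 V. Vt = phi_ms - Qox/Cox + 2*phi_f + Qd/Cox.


Step 1: Vt = phi_ms - Qox/Cox + 2*phi_f + Qd/Cox
Step 2: Vt = -0.23 - 0.2014 + 2*0.44 + 0.2357
Step 3: Vt = -0.23 - 0.2014 + 0.88 + 0.2357
Step 4: Vt = 0.6843 V

0.6843


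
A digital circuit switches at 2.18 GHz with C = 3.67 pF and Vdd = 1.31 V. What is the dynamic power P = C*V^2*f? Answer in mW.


Step 1: V^2 = 1.31^2 = 1.7161 V^2
Step 2: P = C*V^2*f = 3.67e-12 F * 1.7161 * 2.18e9 Hz
Step 3: P = 1.372982966e-02 W
Step 4: P = 13.73 mW

13.73


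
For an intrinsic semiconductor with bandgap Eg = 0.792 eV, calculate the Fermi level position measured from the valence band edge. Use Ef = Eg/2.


Step 1: For an intrinsic semiconductor, the Fermi level sits at midgap.
Step 2: Ef = Eg / 2 = 0.792 / 2 = 0.396 eV

0.396


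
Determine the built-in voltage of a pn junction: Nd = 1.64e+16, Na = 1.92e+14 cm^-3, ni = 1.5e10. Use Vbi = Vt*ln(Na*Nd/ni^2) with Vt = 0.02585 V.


Step 1: Compute Na*Nd/ni^2 = 1.92e+14 * 1.64e+16 / (1.5e10)^2 = 1.3995e+10
Step 2: ln(1.3995e+10) = 23.3620
Step 3: Vbi = 0.02585 * 23.3620 = 0.604 V

0.604


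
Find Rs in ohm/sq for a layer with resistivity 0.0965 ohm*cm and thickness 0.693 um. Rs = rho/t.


Step 1: Convert thickness to cm: t = 0.693 um = 6.9300e-05 cm
Step 2: Rs = rho / t = 0.0965 / 6.9300e-05
Step 3: Rs = 1392.5 ohm/sq

1392.5


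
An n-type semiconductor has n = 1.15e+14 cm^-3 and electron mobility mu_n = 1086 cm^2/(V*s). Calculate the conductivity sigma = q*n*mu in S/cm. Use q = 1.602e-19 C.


Step 1: sigma = q * n * mu
Step 2: sigma = 1.602e-19 * 1.15e+14 * 1086
Step 3: sigma = 2.001e-02 S/cm

2.001e-02


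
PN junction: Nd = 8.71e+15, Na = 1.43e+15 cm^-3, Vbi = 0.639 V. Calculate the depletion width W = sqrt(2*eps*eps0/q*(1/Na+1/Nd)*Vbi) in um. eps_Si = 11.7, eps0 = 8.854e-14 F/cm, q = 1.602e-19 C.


Step 1: 1/Na + 1/Nd = 1/1.43e+15 + 1/8.71e+15 = 8.14111e-16
Step 2: 2*eps*eps0/q = 2*11.7*8.854e-14/1.602e-19 = 1.293281e+07
Step 3: W^2 = 1.293281e+07 * 8.14111e-16 * 0.639 = 6.72787e-09
Step 4: W = sqrt(6.72787e-09) = 8.202e-05 cm = 0.8202 um

0.8202


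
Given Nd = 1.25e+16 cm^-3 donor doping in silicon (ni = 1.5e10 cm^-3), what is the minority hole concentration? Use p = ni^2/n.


Step 1: Since Nd >> ni, n ≈ Nd = 1.25e+16 cm^-3
Step 2: p = ni^2 / n = (1.5e10)^2 / 1.25e+16
Step 3: p = 2.25e20 / 1.25e+16 = 1.80e+04 cm^-3

1.80e+04


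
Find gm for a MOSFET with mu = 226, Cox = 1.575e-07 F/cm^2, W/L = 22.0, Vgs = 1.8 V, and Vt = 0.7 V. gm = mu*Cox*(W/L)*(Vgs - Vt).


Step 1: Vov = Vgs - Vt = 1.8 - 0.7 = 1.1 V
Step 2: gm = mu * Cox * (W/L) * Vov
Step 3: gm = 226 * 1.575e-07 * 22.0 * 1.1 = 8.61e-04 S

8.61e-04


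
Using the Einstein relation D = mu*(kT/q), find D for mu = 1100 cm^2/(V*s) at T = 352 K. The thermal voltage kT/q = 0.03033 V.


Step 1: D = mu * (kT/q)
Step 2: D = 1100 * 0.03033
Step 3: D = 33.36 cm^2/s

33.36


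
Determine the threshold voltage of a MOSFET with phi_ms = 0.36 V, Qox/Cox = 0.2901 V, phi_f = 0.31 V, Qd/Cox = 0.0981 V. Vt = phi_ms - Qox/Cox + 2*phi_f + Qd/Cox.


Step 1: Vt = phi_ms - Qox/Cox + 2*phi_f + Qd/Cox
Step 2: Vt = 0.36 - 0.2901 + 2*0.31 + 0.0981
Step 3: Vt = 0.36 - 0.2901 + 0.62 + 0.0981
Step 4: Vt = 0.788 V

0.788


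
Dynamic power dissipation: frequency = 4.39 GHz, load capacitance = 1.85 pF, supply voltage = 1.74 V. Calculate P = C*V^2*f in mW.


Step 1: V^2 = 1.74^2 = 3.0276 V^2
Step 2: P = C*V^2*f = 1.85e-12 F * 3.0276 * 4.39e9 Hz
Step 3: P = 2.45886534e-02 W
Step 4: P = 24.589 mW

24.589


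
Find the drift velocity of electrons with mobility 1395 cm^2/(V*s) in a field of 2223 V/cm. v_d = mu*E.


Step 1: v_d = mu * E
Step 2: v_d = 1395 * 2223 = 3101085
Step 3: v_d = 3.10e+06 cm/s

3.10e+06


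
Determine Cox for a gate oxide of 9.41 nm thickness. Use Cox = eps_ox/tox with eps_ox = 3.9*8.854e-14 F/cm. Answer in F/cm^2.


Step 1: eps_ox = 3.9 * 8.854e-14 = 3.45306e-13 F/cm
Step 2: tox in cm = 9.41 nm * 1e-7 = 9.4100e-07 cm
Step 3: Cox = 3.45306e-13 / 9.4100e-07 = 3.67e-07 F/cm^2

3.67e-07


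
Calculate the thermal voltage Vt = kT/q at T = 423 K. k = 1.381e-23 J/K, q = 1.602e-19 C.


Step 1: kT = 1.381e-23 * 423 = 5.84163e-21 J
Step 2: Vt = kT/q = 5.84163e-21 / 1.602e-19
Step 3: Vt = 0.03646 V

0.03646


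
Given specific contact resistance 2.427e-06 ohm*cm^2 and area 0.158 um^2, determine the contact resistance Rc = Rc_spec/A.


Step 1: Convert area to cm^2: 0.158 um^2 = 1.5800e-09 cm^2
Step 2: Rc = Rc_spec / A = 2.427e-06 / 1.5800e-09
Step 3: Rc = 1.54e+03 ohms

1.54e+03


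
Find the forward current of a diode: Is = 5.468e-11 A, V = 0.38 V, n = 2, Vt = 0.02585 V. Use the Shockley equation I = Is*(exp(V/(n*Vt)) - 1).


Step 1: V/(n*Vt) = 0.38/(2*0.02585) = 7.3501
Step 2: exp(7.3501) = 1.5564e+03
Step 3: I = 5.468e-11 * (1.5564e+03 - 1) = 8.50e-08 A

8.50e-08


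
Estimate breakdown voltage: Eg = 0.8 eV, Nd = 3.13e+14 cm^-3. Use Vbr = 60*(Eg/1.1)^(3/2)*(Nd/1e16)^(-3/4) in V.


Step 1: Eg/1.1 = 0.8/1.1 = 0.727273
Step 2: (Eg/1.1)^1.5 = 0.727273^1.5 = 0.620221
Step 3: (Nd/1e16)^(-0.75) = (0.0313)^(-0.75) = 13.438220
Step 4: Vbr = 60 * 0.620221 * 13.438220 = 500.1 V

500.1


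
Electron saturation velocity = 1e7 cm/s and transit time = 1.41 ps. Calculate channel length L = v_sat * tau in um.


Step 1: tau in seconds = 1.41 ps * 1e-12 = 1.4100e-12 s
Step 2: L = v_sat * tau = 1e7 * 1.4100e-12 = 1.4100e-05 cm
Step 3: L in um = 1.4100e-05 * 1e4 = 0.141 um

0.141


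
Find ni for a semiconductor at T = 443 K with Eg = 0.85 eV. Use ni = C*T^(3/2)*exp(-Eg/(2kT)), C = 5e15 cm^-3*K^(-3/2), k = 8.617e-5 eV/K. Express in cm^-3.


Step 1: Compute kT = 8.617e-5 * 443 = 0.03817331 eV
Step 2: Exponent = -Eg/(2kT) = -0.85/(2*0.03817331) = -11.13343
Step 3: T^(3/2) = 443^1.5 = 9324.07
Step 4: ni = 5e15 * 9324.07 * exp(-11.13343) = 6.81e+14 cm^-3

6.81e+14


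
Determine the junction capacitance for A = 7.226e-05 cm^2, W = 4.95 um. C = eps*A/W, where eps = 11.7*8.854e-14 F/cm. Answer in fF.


Step 1: eps_Si = 11.7 * 8.854e-14 = 1.035918e-12 F/cm
Step 2: W in cm = 4.95 * 1e-4 = 4.95e-04 cm
Step 3: C = 1.035918e-12 * 7.226e-05 / 4.95e-04 = 1.512231e-13 F
Step 4: C = 151.22 fF

151.22


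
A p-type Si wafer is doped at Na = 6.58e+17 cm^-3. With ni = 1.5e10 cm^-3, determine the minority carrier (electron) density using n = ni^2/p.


Step 1: Majority hole concentration p ≈ Na = 6.58e+17 cm^-3
Step 2: n = ni^2 / Na = (1.5e10)^2 / 6.58e+17
Step 3: n = 3.42e+02 cm^-3

3.42e+02


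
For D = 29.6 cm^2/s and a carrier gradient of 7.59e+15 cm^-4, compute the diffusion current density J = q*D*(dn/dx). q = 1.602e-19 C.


Step 1: J = q * D * (dn/dx)
Step 2: J = 1.602e-19 * 29.6 * 7.59e+15
Step 3: J = 3.60e-02 A/cm^2

3.60e-02


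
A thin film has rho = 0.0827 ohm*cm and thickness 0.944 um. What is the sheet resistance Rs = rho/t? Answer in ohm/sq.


Step 1: Convert thickness to cm: t = 0.944 um = 9.4400e-05 cm
Step 2: Rs = rho / t = 0.0827 / 9.4400e-05
Step 3: Rs = 876.1 ohm/sq

876.1


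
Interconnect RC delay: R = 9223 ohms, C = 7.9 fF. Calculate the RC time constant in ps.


Step 1: tau = R * C
Step 2: tau = 9223 * 7.9 fF = 9223 * 7.9e-15 F
Step 3: tau = 7.28617e-11 s = 72.8617 ps

72.8617


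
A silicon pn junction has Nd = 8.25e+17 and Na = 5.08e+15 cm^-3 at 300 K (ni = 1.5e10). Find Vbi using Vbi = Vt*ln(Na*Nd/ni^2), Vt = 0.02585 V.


Step 1: Compute Na*Nd/ni^2 = 5.08e+15 * 8.25e+17 / (1.5e10)^2 = 1.8627e+13
Step 2: ln(1.8627e+13) = 30.5556
Step 3: Vbi = 0.02585 * 30.5556 = 0.79 V

0.79


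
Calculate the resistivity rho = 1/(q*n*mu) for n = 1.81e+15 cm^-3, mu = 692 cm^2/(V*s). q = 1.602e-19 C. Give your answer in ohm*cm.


Step 1: sigma = q * n * mu = 1.602e-19 * 1.81e+15 * 692 = 2.00654e-01 S/cm
Step 2: rho = 1 / sigma = 1 / 2.00654e-01 = 4.984 ohm*cm

4.984


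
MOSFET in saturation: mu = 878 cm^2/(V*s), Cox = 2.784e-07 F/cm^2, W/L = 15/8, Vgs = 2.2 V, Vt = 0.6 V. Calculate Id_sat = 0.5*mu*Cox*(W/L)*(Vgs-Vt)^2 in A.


Step 1: Overdrive voltage Vov = Vgs - Vt = 2.2 - 0.6 = 1.6 V
Step 2: W/L = 15/8 = 1.875
Step 3: Id = 0.5 * 878 * 2.784e-07 * 1.875 * 1.6^2
Step 4: Id = 5.87e-04 A

5.87e-04


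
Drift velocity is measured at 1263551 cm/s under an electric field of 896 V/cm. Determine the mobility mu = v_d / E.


Step 1: mu = v_d / E
Step 2: mu = 1263551 / 896
Step 3: mu = 1410.21 cm^2/(V*s)

1410.21


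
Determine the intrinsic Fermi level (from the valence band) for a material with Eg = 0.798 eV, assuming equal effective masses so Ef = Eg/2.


Step 1: For an intrinsic semiconductor, the Fermi level sits at midgap.
Step 2: Ef = Eg / 2 = 0.798 / 2 = 0.399 eV

0.399


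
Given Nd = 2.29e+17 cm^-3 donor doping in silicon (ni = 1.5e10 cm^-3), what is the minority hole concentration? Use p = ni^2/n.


Step 1: Since Nd >> ni, n ≈ Nd = 2.29e+17 cm^-3
Step 2: p = ni^2 / n = (1.5e10)^2 / 2.29e+17
Step 3: p = 2.25e20 / 2.29e+17 = 9.83e+02 cm^-3

9.83e+02


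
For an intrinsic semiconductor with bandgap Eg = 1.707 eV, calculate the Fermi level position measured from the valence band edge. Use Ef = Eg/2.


Step 1: For an intrinsic semiconductor, the Fermi level sits at midgap.
Step 2: Ef = Eg / 2 = 1.707 / 2 = 0.8535 eV

0.8535


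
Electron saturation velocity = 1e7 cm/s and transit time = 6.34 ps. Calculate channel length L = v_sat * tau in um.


Step 1: tau in seconds = 6.34 ps * 1e-12 = 6.3400e-12 s
Step 2: L = v_sat * tau = 1e7 * 6.3400e-12 = 6.3400e-05 cm
Step 3: L in um = 6.3400e-05 * 1e4 = 0.634 um

0.634


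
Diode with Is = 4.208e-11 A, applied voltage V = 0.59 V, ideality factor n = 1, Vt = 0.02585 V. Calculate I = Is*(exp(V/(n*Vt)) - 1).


Step 1: V/(n*Vt) = 0.59/(1*0.02585) = 22.8240
Step 2: exp(22.8240) = 8.1722e+09
Step 3: I = 4.208e-11 * (8.1722e+09 - 1) = 3.44e-01 A

3.44e-01


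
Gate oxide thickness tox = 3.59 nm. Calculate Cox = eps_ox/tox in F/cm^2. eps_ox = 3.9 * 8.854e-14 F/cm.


Step 1: eps_ox = 3.9 * 8.854e-14 = 3.45306e-13 F/cm
Step 2: tox in cm = 3.59 nm * 1e-7 = 3.5900e-07 cm
Step 3: Cox = 3.45306e-13 / 3.5900e-07 = 9.62e-07 F/cm^2

9.62e-07


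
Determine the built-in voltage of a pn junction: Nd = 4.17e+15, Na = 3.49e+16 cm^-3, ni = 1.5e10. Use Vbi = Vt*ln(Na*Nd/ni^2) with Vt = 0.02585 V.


Step 1: Compute Na*Nd/ni^2 = 3.49e+16 * 4.17e+15 / (1.5e10)^2 = 6.4681e+11
Step 2: ln(6.4681e+11) = 27.1953
Step 3: Vbi = 0.02585 * 27.1953 = 0.703 V

0.703


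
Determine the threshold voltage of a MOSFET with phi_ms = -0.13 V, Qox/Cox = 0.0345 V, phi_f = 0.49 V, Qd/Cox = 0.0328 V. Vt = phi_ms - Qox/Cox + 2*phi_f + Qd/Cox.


Step 1: Vt = phi_ms - Qox/Cox + 2*phi_f + Qd/Cox
Step 2: Vt = -0.13 - 0.0345 + 2*0.49 + 0.0328
Step 3: Vt = -0.13 - 0.0345 + 0.98 + 0.0328
Step 4: Vt = 0.8483 V

0.8483


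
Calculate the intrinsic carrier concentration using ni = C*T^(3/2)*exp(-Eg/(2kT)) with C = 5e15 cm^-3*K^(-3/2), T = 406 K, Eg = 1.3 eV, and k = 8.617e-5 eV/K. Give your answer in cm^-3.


Step 1: Compute kT = 8.617e-5 * 406 = 0.03498502 eV
Step 2: Exponent = -Eg/(2kT) = -1.3/(2*0.03498502) = -18.57938
Step 3: T^(3/2) = 406^1.5 = 8180.67
Step 4: ni = 5e15 * 8180.67 * exp(-18.57938) = 3.49e+11 cm^-3

3.49e+11


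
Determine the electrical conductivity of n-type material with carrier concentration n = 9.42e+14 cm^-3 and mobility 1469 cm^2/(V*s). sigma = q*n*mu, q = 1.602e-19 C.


Step 1: sigma = q * n * mu
Step 2: sigma = 1.602e-19 * 9.42e+14 * 1469
Step 3: sigma = 2.217e-01 S/cm

2.217e-01


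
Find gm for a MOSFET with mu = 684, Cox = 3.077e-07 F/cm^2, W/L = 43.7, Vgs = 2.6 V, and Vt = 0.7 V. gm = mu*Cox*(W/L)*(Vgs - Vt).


Step 1: Vov = Vgs - Vt = 2.6 - 0.7 = 1.9 V
Step 2: gm = mu * Cox * (W/L) * Vov
Step 3: gm = 684 * 3.077e-07 * 43.7 * 1.9 = 1.75e-02 S

1.75e-02


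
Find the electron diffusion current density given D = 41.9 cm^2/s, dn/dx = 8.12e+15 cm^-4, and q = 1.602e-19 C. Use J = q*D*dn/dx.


Step 1: J = q * D * (dn/dx)
Step 2: J = 1.602e-19 * 41.9 * 8.12e+15
Step 3: J = 5.45e-02 A/cm^2

5.45e-02


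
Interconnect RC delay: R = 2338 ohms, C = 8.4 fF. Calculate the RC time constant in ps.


Step 1: tau = R * C
Step 2: tau = 2338 * 8.4 fF = 2338 * 8.4e-15 F
Step 3: tau = 1.96392e-11 s = 19.6392 ps

19.6392


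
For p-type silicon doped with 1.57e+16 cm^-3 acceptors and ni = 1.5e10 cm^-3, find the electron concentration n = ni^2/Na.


Step 1: Majority hole concentration p ≈ Na = 1.57e+16 cm^-3
Step 2: n = ni^2 / Na = (1.5e10)^2 / 1.57e+16
Step 3: n = 1.43e+04 cm^-3

1.43e+04


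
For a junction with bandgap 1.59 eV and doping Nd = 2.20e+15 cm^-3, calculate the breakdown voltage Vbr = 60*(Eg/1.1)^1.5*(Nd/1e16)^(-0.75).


Step 1: Eg/1.1 = 1.59/1.1 = 1.445455
Step 2: (Eg/1.1)^1.5 = 1.445455^1.5 = 1.737828
Step 3: (Nd/1e16)^(-0.75) = (0.22)^(-0.75) = 3.113028
Step 4: Vbr = 60 * 1.737828 * 3.113028 = 324.6 V

324.6


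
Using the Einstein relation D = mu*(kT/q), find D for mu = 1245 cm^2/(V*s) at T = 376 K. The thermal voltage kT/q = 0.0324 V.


Step 1: D = mu * (kT/q)
Step 2: D = 1245 * 0.0324
Step 3: D = 40.34 cm^2/s

40.34


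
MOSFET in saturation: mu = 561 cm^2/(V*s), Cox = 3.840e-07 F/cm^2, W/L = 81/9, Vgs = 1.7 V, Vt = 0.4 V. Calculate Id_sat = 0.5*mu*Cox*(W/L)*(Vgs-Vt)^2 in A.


Step 1: Overdrive voltage Vov = Vgs - Vt = 1.7 - 0.4 = 1.3 V
Step 2: W/L = 81/9 = 9
Step 3: Id = 0.5 * 561 * 3.840e-07 * 9 * 1.3^2
Step 4: Id = 1.64e-03 A

1.64e-03


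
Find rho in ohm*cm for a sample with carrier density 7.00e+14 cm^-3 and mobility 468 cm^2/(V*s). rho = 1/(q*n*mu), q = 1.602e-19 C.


Step 1: sigma = q * n * mu = 1.602e-19 * 7.00e+14 * 468 = 5.24815e-02 S/cm
Step 2: rho = 1 / sigma = 1 / 5.24815e-02 = 19.05 ohm*cm

19.05


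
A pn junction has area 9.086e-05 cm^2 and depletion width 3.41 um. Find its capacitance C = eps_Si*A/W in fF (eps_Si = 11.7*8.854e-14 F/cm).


Step 1: eps_Si = 11.7 * 8.854e-14 = 1.035918e-12 F/cm
Step 2: W in cm = 3.41 * 1e-4 = 3.41e-04 cm
Step 3: C = 1.035918e-12 * 9.086e-05 / 3.41e-04 = 2.760220e-13 F
Step 4: C = 276.02 fF

276.02


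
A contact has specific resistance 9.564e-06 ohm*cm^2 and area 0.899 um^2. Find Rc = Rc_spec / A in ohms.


Step 1: Convert area to cm^2: 0.899 um^2 = 8.9900e-09 cm^2
Step 2: Rc = Rc_spec / A = 9.564e-06 / 8.9900e-09
Step 3: Rc = 1.06e+03 ohms

1.06e+03


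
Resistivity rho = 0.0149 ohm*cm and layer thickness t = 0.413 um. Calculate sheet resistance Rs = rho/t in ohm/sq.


Step 1: Convert thickness to cm: t = 0.413 um = 4.1300e-05 cm
Step 2: Rs = rho / t = 0.0149 / 4.1300e-05
Step 3: Rs = 360.8 ohm/sq

360.8


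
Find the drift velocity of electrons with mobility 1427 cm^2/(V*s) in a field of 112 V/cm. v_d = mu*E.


Step 1: v_d = mu * E
Step 2: v_d = 1427 * 112 = 159824
Step 3: v_d = 1.60e+05 cm/s

1.60e+05


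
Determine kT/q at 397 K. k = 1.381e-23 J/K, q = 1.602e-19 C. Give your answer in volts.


Step 1: kT = 1.381e-23 * 397 = 5.48257e-21 J
Step 2: Vt = kT/q = 5.48257e-21 / 1.602e-19
Step 3: Vt = 0.03422 V

0.03422


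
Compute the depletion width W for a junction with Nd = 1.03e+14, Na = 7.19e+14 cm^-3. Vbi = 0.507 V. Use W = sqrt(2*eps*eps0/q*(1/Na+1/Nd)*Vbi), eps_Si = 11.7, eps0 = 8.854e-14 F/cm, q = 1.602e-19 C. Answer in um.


Step 1: 1/Na + 1/Nd = 1/7.19e+14 + 1/1.03e+14 = 1.10996e-14
Step 2: 2*eps*eps0/q = 2*11.7*8.854e-14/1.602e-19 = 1.293281e+07
Step 3: W^2 = 1.293281e+07 * 1.10996e-14 * 0.507 = 7.27794e-08
Step 4: W = sqrt(7.27794e-08) = 2.698e-04 cm = 2.698 um

2.698


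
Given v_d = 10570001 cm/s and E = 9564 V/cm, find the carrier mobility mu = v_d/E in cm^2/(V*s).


Step 1: mu = v_d / E
Step 2: mu = 10570001 / 9564
Step 3: mu = 1105.19 cm^2/(V*s)

1105.19


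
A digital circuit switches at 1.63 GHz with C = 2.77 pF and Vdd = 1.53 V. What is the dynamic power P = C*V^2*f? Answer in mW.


Step 1: V^2 = 1.53^2 = 2.3409 V^2
Step 2: P = C*V^2*f = 2.77e-12 F * 2.3409 * 1.63e9 Hz
Step 3: P = 1.056939759e-02 W
Step 4: P = 10.569 mW

10.569


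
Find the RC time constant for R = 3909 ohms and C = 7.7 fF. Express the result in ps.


Step 1: tau = R * C
Step 2: tau = 3909 * 7.7 fF = 3909 * 7.7e-15 F
Step 3: tau = 3.00993e-11 s = 30.0993 ps

30.0993


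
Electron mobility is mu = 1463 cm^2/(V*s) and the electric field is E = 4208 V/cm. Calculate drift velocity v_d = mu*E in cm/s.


Step 1: v_d = mu * E
Step 2: v_d = 1463 * 4208 = 6156304
Step 3: v_d = 6.16e+06 cm/s

6.16e+06


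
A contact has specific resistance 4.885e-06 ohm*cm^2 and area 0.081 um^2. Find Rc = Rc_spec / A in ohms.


Step 1: Convert area to cm^2: 0.081 um^2 = 8.1000e-10 cm^2
Step 2: Rc = Rc_spec / A = 4.885e-06 / 8.1000e-10
Step 3: Rc = 6.03e+03 ohms

6.03e+03


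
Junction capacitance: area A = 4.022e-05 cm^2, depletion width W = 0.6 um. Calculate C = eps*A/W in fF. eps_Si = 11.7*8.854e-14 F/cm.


Step 1: eps_Si = 11.7 * 8.854e-14 = 1.035918e-12 F/cm
Step 2: W in cm = 0.6 * 1e-4 = 6.00e-05 cm
Step 3: C = 1.035918e-12 * 4.022e-05 / 6.00e-05 = 6.944104e-13 F
Step 4: C = 694.41 fF

694.41


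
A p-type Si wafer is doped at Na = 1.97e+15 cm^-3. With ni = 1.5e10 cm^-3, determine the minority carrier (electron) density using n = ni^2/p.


Step 1: Majority hole concentration p ≈ Na = 1.97e+15 cm^-3
Step 2: n = ni^2 / Na = (1.5e10)^2 / 1.97e+15
Step 3: n = 1.14e+05 cm^-3

1.14e+05


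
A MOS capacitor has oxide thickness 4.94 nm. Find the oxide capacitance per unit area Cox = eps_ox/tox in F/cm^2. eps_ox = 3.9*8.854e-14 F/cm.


Step 1: eps_ox = 3.9 * 8.854e-14 = 3.45306e-13 F/cm
Step 2: tox in cm = 4.94 nm * 1e-7 = 4.9400e-07 cm
Step 3: Cox = 3.45306e-13 / 4.9400e-07 = 6.99e-07 F/cm^2

6.99e-07


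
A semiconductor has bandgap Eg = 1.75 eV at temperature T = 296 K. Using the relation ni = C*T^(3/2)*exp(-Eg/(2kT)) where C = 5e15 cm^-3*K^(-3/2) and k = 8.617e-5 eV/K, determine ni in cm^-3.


Step 1: Compute kT = 8.617e-5 * 296 = 0.02550632 eV
Step 2: Exponent = -Eg/(2kT) = -1.75/(2*0.02550632) = -34.30522
Step 3: T^(3/2) = 296^1.5 = 5092.58
Step 4: ni = 5e15 * 5092.58 * exp(-34.30522) = 3.22e+04 cm^-3

3.22e+04


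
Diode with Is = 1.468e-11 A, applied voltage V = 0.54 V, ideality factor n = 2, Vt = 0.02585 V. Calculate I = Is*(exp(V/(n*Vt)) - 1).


Step 1: V/(n*Vt) = 0.54/(2*0.02585) = 10.4449
Step 2: exp(10.4449) = 3.4369e+04
Step 3: I = 1.468e-11 * (3.4369e+04 - 1) = 5.05e-07 A

5.05e-07


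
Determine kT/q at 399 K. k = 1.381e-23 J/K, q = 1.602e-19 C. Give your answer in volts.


Step 1: kT = 1.381e-23 * 399 = 5.51019e-21 J
Step 2: Vt = kT/q = 5.51019e-21 / 1.602e-19
Step 3: Vt = 0.0344 V

0.0344


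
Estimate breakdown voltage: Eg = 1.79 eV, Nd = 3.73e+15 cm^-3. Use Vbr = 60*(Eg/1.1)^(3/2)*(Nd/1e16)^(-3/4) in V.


Step 1: Eg/1.1 = 1.79/1.1 = 1.627273
Step 2: (Eg/1.1)^1.5 = 1.627273^1.5 = 2.075824
Step 3: (Nd/1e16)^(-0.75) = (0.373)^(-0.75) = 2.095166
Step 4: Vbr = 60 * 2.075824 * 2.095166 = 261.0 V

261.0


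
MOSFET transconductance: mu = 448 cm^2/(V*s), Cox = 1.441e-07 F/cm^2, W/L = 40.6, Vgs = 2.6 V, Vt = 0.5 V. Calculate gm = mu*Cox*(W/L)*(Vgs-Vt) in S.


Step 1: Vov = Vgs - Vt = 2.6 - 0.5 = 2.1 V
Step 2: gm = mu * Cox * (W/L) * Vov
Step 3: gm = 448 * 1.441e-07 * 40.6 * 2.1 = 5.50e-03 S

5.50e-03


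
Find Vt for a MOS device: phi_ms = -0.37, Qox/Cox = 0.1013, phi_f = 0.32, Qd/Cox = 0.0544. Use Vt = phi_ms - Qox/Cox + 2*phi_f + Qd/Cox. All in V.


Step 1: Vt = phi_ms - Qox/Cox + 2*phi_f + Qd/Cox
Step 2: Vt = -0.37 - 0.1013 + 2*0.32 + 0.0544
Step 3: Vt = -0.37 - 0.1013 + 0.64 + 0.0544
Step 4: Vt = 0.2231 V

0.2231


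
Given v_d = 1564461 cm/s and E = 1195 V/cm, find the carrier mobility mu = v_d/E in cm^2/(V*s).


Step 1: mu = v_d / E
Step 2: mu = 1564461 / 1195
Step 3: mu = 1309.17 cm^2/(V*s)

1309.17


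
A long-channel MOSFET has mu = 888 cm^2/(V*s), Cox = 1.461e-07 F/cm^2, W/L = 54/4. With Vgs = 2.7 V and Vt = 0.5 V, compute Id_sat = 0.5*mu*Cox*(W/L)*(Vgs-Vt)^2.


Step 1: Overdrive voltage Vov = Vgs - Vt = 2.7 - 0.5 = 2.2 V
Step 2: W/L = 54/4 = 13.5
Step 3: Id = 0.5 * 888 * 1.461e-07 * 13.5 * 2.2^2
Step 4: Id = 4.24e-03 A

4.24e-03


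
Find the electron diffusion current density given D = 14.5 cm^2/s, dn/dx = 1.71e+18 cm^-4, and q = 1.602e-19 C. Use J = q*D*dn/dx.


Step 1: J = q * D * (dn/dx)
Step 2: J = 1.602e-19 * 14.5 * 1.71e+18
Step 3: J = 3.97e+00 A/cm^2

3.97e+00


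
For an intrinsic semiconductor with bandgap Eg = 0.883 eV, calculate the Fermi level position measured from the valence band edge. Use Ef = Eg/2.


Step 1: For an intrinsic semiconductor, the Fermi level sits at midgap.
Step 2: Ef = Eg / 2 = 0.883 / 2 = 0.4415 eV

0.4415


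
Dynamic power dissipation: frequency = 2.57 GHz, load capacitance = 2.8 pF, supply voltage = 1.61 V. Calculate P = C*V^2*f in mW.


Step 1: V^2 = 1.61^2 = 2.5921 V^2
Step 2: P = C*V^2*f = 2.8e-12 F * 2.5921 * 2.57e9 Hz
Step 3: P = 1.86527516e-02 W
Step 4: P = 18.653 mW

18.653


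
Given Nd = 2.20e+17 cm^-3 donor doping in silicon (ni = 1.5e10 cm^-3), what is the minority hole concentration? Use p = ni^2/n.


Step 1: Since Nd >> ni, n ≈ Nd = 2.20e+17 cm^-3
Step 2: p = ni^2 / n = (1.5e10)^2 / 2.20e+17
Step 3: p = 2.25e20 / 2.20e+17 = 1.02e+03 cm^-3

1.02e+03


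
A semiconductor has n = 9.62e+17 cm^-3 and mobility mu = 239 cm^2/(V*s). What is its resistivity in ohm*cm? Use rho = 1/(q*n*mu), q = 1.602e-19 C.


Step 1: sigma = q * n * mu = 1.602e-19 * 9.62e+17 * 239 = 3.68329e+01 S/cm
Step 2: rho = 1 / sigma = 1 / 3.68329e+01 = 0.02715 ohm*cm

0.02715


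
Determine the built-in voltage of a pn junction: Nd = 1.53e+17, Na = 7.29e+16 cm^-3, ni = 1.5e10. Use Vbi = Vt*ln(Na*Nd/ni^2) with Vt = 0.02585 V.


Step 1: Compute Na*Nd/ni^2 = 7.29e+16 * 1.53e+17 / (1.5e10)^2 = 4.9572e+13
Step 2: ln(4.9572e+13) = 31.5344
Step 3: Vbi = 0.02585 * 31.5344 = 0.815 V

0.815


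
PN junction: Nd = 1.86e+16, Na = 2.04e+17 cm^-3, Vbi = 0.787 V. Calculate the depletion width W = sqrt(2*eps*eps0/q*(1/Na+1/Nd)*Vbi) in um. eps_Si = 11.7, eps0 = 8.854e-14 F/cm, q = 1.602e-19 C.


Step 1: 1/Na + 1/Nd = 1/2.04e+17 + 1/1.86e+16 = 5.86654e-17
Step 2: 2*eps*eps0/q = 2*11.7*8.854e-14/1.602e-19 = 1.293281e+07
Step 3: W^2 = 1.293281e+07 * 5.86654e-17 * 0.787 = 5.97104e-10
Step 4: W = sqrt(5.97104e-10) = 2.444e-05 cm = 0.2444 um

0.2444


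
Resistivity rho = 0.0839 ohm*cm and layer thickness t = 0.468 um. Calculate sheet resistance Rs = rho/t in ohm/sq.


Step 1: Convert thickness to cm: t = 0.468 um = 4.6800e-05 cm
Step 2: Rs = rho / t = 0.0839 / 4.6800e-05
Step 3: Rs = 1792.7 ohm/sq

1792.7


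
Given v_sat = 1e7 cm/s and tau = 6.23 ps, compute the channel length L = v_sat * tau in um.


Step 1: tau in seconds = 6.23 ps * 1e-12 = 6.2300e-12 s
Step 2: L = v_sat * tau = 1e7 * 6.2300e-12 = 6.2300e-05 cm
Step 3: L in um = 6.2300e-05 * 1e4 = 0.623 um

0.623


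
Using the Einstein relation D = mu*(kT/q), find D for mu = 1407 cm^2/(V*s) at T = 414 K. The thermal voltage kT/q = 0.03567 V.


Step 1: D = mu * (kT/q)
Step 2: D = 1407 * 0.03567
Step 3: D = 50.19 cm^2/s

50.19


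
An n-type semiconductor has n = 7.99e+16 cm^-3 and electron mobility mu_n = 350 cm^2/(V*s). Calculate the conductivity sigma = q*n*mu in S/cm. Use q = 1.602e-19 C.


Step 1: sigma = q * n * mu
Step 2: sigma = 1.602e-19 * 7.99e+16 * 350
Step 3: sigma = 4.480e+00 S/cm

4.480e+00


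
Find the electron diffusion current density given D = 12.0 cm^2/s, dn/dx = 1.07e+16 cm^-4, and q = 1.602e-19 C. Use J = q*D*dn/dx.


Step 1: J = q * D * (dn/dx)
Step 2: J = 1.602e-19 * 12.0 * 1.07e+16
Step 3: J = 2.06e-02 A/cm^2

2.06e-02


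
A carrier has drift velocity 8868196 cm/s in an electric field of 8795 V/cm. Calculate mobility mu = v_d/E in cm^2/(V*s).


Step 1: mu = v_d / E
Step 2: mu = 8868196 / 8795
Step 3: mu = 1008.32 cm^2/(V*s)

1008.32


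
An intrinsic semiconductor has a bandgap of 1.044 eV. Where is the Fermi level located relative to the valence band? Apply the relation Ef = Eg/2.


Step 1: For an intrinsic semiconductor, the Fermi level sits at midgap.
Step 2: Ef = Eg / 2 = 1.044 / 2 = 0.522 eV

0.522


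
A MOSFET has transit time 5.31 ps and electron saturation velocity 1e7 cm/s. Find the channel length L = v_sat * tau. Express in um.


Step 1: tau in seconds = 5.31 ps * 1e-12 = 5.3100e-12 s
Step 2: L = v_sat * tau = 1e7 * 5.3100e-12 = 5.3100e-05 cm
Step 3: L in um = 5.3100e-05 * 1e4 = 0.531 um

0.531


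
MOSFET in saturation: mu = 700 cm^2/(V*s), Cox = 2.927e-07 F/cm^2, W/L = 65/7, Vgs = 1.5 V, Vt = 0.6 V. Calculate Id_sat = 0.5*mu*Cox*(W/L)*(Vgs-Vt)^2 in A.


Step 1: Overdrive voltage Vov = Vgs - Vt = 1.5 - 0.6 = 0.9 V
Step 2: W/L = 65/7 = 9.28571
Step 3: Id = 0.5 * 700 * 2.927e-07 * 9.28571 * 0.9^2
Step 4: Id = 7.71e-04 A

7.71e-04


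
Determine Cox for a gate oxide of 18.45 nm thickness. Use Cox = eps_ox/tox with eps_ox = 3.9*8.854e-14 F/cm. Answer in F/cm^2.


Step 1: eps_ox = 3.9 * 8.854e-14 = 3.45306e-13 F/cm
Step 2: tox in cm = 18.45 nm * 1e-7 = 1.8450e-06 cm
Step 3: Cox = 3.45306e-13 / 1.8450e-06 = 1.87e-07 F/cm^2

1.87e-07


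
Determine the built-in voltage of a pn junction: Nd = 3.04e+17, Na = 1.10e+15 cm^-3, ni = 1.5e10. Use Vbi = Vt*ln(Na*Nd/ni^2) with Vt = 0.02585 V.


Step 1: Compute Na*Nd/ni^2 = 1.10e+15 * 3.04e+17 / (1.5e10)^2 = 1.4862e+12
Step 2: ln(1.4862e+12) = 28.0272
Step 3: Vbi = 0.02585 * 28.0272 = 0.725 V

0.725


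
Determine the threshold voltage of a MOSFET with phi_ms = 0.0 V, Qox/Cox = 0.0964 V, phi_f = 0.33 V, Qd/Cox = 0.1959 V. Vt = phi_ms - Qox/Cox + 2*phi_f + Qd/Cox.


Step 1: Vt = phi_ms - Qox/Cox + 2*phi_f + Qd/Cox
Step 2: Vt = 0.0 - 0.0964 + 2*0.33 + 0.1959
Step 3: Vt = 0.0 - 0.0964 + 0.66 + 0.1959
Step 4: Vt = 0.7595 V

0.7595


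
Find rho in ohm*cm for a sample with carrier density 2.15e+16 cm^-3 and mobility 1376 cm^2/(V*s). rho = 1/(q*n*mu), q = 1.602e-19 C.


Step 1: sigma = q * n * mu = 1.602e-19 * 2.15e+16 * 1376 = 4.73936e+00 S/cm
Step 2: rho = 1 / sigma = 1 / 4.73936e+00 = 0.211 ohm*cm

0.211


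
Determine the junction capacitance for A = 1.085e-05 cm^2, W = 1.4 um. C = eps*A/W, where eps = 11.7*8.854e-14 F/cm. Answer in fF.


Step 1: eps_Si = 11.7 * 8.854e-14 = 1.035918e-12 F/cm
Step 2: W in cm = 1.4 * 1e-4 = 1.40e-04 cm
Step 3: C = 1.035918e-12 * 1.085e-05 / 1.40e-04 = 8.028365e-14 F
Step 4: C = 80.28 fF

80.28


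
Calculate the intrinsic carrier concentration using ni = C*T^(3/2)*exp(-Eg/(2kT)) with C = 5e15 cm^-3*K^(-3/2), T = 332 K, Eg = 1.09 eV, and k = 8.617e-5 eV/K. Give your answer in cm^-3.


Step 1: Compute kT = 8.617e-5 * 332 = 0.02860844 eV
Step 2: Exponent = -Eg/(2kT) = -1.09/(2*0.02860844) = -19.05032
Step 3: T^(3/2) = 332^1.5 = 6049.33
Step 4: ni = 5e15 * 6049.33 * exp(-19.05032) = 1.61e+11 cm^-3

1.61e+11


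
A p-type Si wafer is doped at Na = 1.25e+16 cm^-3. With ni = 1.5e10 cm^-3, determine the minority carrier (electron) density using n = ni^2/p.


Step 1: Majority hole concentration p ≈ Na = 1.25e+16 cm^-3
Step 2: n = ni^2 / Na = (1.5e10)^2 / 1.25e+16
Step 3: n = 1.80e+04 cm^-3

1.80e+04


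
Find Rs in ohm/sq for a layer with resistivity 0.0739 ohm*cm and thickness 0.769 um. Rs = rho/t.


Step 1: Convert thickness to cm: t = 0.769 um = 7.6900e-05 cm
Step 2: Rs = rho / t = 0.0739 / 7.6900e-05
Step 3: Rs = 961.0 ohm/sq

961.0


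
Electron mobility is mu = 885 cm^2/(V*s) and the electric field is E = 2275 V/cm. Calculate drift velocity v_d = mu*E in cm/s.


Step 1: v_d = mu * E
Step 2: v_d = 885 * 2275 = 2013375
Step 3: v_d = 2.01e+06 cm/s

2.01e+06


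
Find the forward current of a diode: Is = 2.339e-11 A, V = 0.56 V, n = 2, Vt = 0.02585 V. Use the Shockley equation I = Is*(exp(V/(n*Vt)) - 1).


Step 1: V/(n*Vt) = 0.56/(2*0.02585) = 10.8317
Step 2: exp(10.8317) = 5.0600e+04
Step 3: I = 2.339e-11 * (5.0600e+04 - 1) = 1.18e-06 A

1.18e-06


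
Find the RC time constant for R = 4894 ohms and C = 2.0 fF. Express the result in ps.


Step 1: tau = R * C
Step 2: tau = 4894 * 2.0 fF = 4894 * 2.0e-15 F
Step 3: tau = 9.788e-12 s = 9.788 ps

9.788
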